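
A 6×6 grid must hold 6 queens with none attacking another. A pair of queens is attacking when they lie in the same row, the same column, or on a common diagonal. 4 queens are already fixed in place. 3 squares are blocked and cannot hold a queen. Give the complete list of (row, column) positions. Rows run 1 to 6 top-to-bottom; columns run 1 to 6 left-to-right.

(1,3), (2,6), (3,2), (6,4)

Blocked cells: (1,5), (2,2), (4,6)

(1,3) (2,6) (3,2) (4,5) (5,1) (6,4)

Row 4: attacked by (1,3)→{3,6}; (2,6)→{4,6}; (3,2)→{1,2,3}; (6,4)→{2,4,6}. Blocked: 6. Safe: 5. Place at column 5.
Row 5: attacked by (1,3)→{3}; (2,6)→{3,6}; (3,2)→{2,4}; (4,5)→{4,5,6}; (6,4)→{3,4,5}. Safe: 1. Place at column 1.
Columns [3, 6, 2, 5, 1, 4], r−c [-2, -4, 1, -1, 4, 2], r+c [4, 8, 5, 9, 6, 10] are all distinct, so no two queens attack.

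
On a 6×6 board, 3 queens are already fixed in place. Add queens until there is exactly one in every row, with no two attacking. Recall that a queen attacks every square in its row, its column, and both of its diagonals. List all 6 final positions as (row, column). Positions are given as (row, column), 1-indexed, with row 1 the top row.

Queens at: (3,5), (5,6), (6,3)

(1,4) (2,1) (3,5) (4,2) (5,6) (6,3)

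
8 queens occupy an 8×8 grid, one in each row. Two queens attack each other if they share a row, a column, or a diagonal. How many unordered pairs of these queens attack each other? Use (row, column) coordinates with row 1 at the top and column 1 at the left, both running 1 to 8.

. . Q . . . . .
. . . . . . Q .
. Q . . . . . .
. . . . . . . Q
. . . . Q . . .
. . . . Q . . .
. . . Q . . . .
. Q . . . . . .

Same column: (3,2)–(8,2) (column 2); (5,5)–(6,5) (column 5).
Same diagonal: (3,2)–(6,5) (|3−6| = |2−5| = 3); (5,5)–(8,2) (|5−8| = |5−2| = 3); (6,5)–(7,4) (|6−7| = |5−4| = 1).
Total attacking pairs: 5.

5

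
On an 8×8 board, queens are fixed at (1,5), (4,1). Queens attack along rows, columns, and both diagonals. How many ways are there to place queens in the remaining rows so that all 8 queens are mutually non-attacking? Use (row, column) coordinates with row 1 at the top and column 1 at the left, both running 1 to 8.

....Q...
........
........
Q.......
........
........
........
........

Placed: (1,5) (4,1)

5

Branch on row 2: col 2 → 2; col 7 → 1; col 8 → 2.
Sum: 2 + 1 + 2 = 5.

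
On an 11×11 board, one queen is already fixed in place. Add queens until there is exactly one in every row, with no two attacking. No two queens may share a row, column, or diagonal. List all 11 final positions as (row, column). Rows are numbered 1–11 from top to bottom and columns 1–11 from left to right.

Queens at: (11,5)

(1,4) (2,1) (3,9) (4,6) (5,2) (6,11) (7,7) (8,3) (9,10) (10,8) (11,5)

Row 1: attacked by (11,5)→{5}. Safe: 1, 2, 3, 4, 6, 7, 8, 9, 10, 11. Place at column 4.
Row 2: attacked by (1,4)→{3,4,5}; (11,5)→{5}. Safe: 1, 2, 6, 7, 8, 9, 10, 11. Place at column 1.
Row 3: attacked by (1,4)→{2,4,6}; (2,1)→{1,2}; (11,5)→{5}. Safe: 3, 7, 8, 9, 10, 11. Place at column 9.
Row 4: attacked by (1,4)→{1,4,7}; (2,1)→{1,3}; (3,9)→{8,9,10}; (11,5)→{5}. Safe: 2, 6, 11. Place at column 6.
Row 5: attacked by (1,4)→{4,8}; (2,1)→{1,4}; (3,9)→{7,9,11}; (4,6)→{5,6,7}; (11,5)→{5,11}. Safe: 2, 3, 10. Place at column 2.
Row 6: attacked by (1,4)→{4,9}; (2,1)→{1,5}; (3,9)→{6,9}; (4,6)→{4,6,8}; (5,2)→{1,2,3}; (11,5)→{5,10}. Safe: 7, 11. Place at column 11.
Row 7: attacked by (1,4)→{4,10}; (2,1)→{1,6}; (3,9)→{5,9}; (4,6)→{3,6,9}; (5,2)→{2,4}; (6,11)→{10,11}; (11,5)→{1,5,9}. Safe: 7, 8. Place at column 7.
Row 8: attacked by (1,4)→{4,11}; (2,1)→{1,7}; (3,9)→{4,9}; (4,6)→{2,6,10}; (5,2)→{2,5}; (6,11)→{9,11}; (7,7)→{6,7,8}; (11,5)→{2,5,8}. Safe: 3. Place at column 3.
Row 9: attacked by (1,4)→{4}; (2,1)→{1,8}; (3,9)→{3,9}; (4,6)→{1,6,11}; (5,2)→{2,6}; (6,11)→{8,11}; (7,7)→{5,7,9}; (8,3)→{2,3,4}; (11,5)→{3,5,7}. Safe: 10. Place at column 10.
Row 10: attacked by (1,4)→{4}; (2,1)→{1,9}; (3,9)→{2,9}; (4,6)→{6}; (5,2)→{2,7}; (6,11)→{7,11}; (7,7)→{4,7,10}; (8,3)→{1,3,5}; (9,10)→{9,10,11}; (11,5)→{4,5,6}. Safe: 8. Place at column 8.
Columns [4, 1, 9, 6, 2, 11, 7, 3, 10, 8, 5], r−c [-3, 1, -6, -2, 3, -5, 0, 5, -1, 2, 6], r+c [5, 3, 12, 10, 7, 17, 14, 11, 19, 18, 16] are all distinct, so no two queens attack.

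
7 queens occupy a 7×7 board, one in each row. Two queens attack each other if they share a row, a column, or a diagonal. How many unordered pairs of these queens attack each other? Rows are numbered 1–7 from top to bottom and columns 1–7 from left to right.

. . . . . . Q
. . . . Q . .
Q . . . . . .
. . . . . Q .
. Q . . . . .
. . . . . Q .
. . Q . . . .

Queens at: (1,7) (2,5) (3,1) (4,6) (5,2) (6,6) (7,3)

3

Same column: (4,6)–(6,6) (column 6).
Same diagonal: (2,5)–(5,2) (|2−5| = |5−2| = 3); (4,6)–(7,3) (|4−7| = |6−3| = 3).
Total attacking pairs: 3.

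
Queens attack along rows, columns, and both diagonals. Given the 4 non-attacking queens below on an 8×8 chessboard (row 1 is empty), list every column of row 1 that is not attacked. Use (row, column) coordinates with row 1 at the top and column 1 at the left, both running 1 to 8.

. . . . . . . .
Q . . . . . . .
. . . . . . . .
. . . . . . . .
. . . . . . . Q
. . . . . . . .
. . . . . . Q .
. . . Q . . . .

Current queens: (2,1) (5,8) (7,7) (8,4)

(2,1) attacks row 1 at column 1 and diagonals 2.
(5,8) attacks row 1 at column 8 and diagonals 4.
(7,7) attacks row 1 at column 7 and diagonals 1.
(8,4) attacks row 1 at column 4.
Attacked columns: {1, 2, 4, 7, 8}. Safe: {3, 5, 6}.

columns 3, 5, 6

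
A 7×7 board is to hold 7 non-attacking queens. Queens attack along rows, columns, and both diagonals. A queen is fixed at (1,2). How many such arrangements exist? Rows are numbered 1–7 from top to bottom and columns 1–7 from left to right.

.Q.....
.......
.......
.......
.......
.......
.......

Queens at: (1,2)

Branch on row 2: col 4 → 2; col 5 → 3; col 6 → 1; col 7 → 1.
Sum: 2 + 3 + 1 + 1 = 7.

7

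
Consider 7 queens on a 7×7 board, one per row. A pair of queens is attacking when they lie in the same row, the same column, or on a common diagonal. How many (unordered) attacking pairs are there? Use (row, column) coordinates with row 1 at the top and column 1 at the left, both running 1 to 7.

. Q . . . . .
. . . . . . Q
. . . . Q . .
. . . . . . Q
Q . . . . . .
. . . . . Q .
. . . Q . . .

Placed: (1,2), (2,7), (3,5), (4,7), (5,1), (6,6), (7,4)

Same column: (2,7)–(4,7) (column 7).
Same diagonal: (4,7)–(7,4) (|4−7| = |7−4| = 3).
Total attacking pairs: 2.

2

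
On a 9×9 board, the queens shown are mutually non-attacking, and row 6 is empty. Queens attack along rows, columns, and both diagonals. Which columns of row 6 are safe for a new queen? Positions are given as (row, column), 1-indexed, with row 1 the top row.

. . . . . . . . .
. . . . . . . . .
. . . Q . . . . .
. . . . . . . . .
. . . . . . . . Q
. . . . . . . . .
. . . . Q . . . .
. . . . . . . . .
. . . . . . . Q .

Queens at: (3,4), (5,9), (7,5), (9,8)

(3,4) attacks row 6 at column 4 and diagonals 1, 7.
(5,9) attacks row 6 at column 9 and diagonals 8.
(7,5) attacks row 6 at column 5 and diagonals 4, 6.
(9,8) attacks row 6 at column 8 and diagonals 5.
Attacked columns: {1, 4, 5, 6, 7, 8, 9}. Safe: {2, 3}.

columns 2, 3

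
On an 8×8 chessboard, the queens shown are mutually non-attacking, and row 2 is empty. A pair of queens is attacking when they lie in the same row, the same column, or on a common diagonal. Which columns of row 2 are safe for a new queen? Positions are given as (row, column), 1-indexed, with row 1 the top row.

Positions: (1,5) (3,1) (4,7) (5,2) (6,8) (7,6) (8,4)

(1,5) attacks row 2 at column 5 and diagonals 4, 6.
(3,1) attacks row 2 at column 1 and diagonals 2.
(4,7) attacks row 2 at column 7 and diagonals 5.
(5,2) attacks row 2 at column 2 and diagonals 5.
(6,8) attacks row 2 at column 8 and diagonals 4.
(7,6) attacks row 2 at column 6 and diagonals 1.
(8,4) attacks row 2 at column 4.
Attacked columns: {1, 2, 4, 5, 6, 7, 8}. Safe: {3}.

columns 3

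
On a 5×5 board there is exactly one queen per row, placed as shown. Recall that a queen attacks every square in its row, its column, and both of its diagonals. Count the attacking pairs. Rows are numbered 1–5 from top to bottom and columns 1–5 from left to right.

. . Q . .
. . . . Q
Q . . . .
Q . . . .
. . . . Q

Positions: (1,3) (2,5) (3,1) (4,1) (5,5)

3

Same column: (2,5)–(5,5) (column 5); (3,1)–(4,1) (column 1).
Same diagonal: (1,3)–(3,1) (|1−3| = |3−1| = 2).
Total attacking pairs: 3.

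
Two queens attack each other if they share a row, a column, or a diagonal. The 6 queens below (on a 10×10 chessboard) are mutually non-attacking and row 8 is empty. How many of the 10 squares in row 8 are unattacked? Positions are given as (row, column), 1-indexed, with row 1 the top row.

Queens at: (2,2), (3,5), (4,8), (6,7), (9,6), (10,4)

2

(2,2) attacks row 8 at column 2 and diagonals 8.
(3,5) attacks row 8 at column 5 and diagonals 10.
(4,8) attacks row 8 at column 8 and diagonals 4.
(6,7) attacks row 8 at column 7 and diagonals 5, 9.
(9,6) attacks row 8 at column 6 and diagonals 5, 7.
(10,4) attacks row 8 at column 4 and diagonals 2, 6.
Attacked columns: {2, 4, 5, 6, 7, 8, 9, 10}. Safe: {1, 3}.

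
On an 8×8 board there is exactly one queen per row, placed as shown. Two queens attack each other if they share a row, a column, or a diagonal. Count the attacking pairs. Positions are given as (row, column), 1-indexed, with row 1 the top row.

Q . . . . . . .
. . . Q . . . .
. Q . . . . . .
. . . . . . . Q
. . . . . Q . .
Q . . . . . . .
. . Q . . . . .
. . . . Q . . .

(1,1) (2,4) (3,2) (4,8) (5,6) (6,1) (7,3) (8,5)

1

Same column: (1,1)–(6,1) (column 1).
Total attacking pairs: 1.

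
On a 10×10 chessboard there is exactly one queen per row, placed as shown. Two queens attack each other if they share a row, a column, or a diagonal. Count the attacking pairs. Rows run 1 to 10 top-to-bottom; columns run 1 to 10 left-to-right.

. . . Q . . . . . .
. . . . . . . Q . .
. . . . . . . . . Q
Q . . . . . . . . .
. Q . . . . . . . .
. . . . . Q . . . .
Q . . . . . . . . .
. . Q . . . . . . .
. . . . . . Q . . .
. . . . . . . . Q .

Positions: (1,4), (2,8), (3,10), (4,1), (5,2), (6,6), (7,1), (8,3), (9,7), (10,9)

3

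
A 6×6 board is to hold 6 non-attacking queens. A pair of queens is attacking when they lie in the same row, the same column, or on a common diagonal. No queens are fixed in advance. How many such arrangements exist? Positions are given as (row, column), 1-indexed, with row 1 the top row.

Branch on row 1: col 1 → 0; col 2 → 1; col 3 → 1; col 4 → 1; col 5 → 1; col 6 → 0.
Sum: 0 + 1 + 1 + 1 + 1 + 0 = 4.
(This is the classic 6-queens count.)

4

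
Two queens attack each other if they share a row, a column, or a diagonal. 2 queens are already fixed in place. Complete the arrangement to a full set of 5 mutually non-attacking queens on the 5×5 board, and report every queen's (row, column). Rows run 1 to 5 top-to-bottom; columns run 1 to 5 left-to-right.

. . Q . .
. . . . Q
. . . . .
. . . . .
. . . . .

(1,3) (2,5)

(1,3) (2,5) (3,2) (4,4) (5,1)

Row 3: attacked by (1,3)→{1,3,5}; (2,5)→{4,5}. Safe: 2. Place at column 2.
Row 4: attacked by (1,3)→{3}; (2,5)→{3,5}; (3,2)→{1,2,3}. Safe: 4. Place at column 4.
Row 5: attacked by (1,3)→{3}; (2,5)→{2,5}; (3,2)→{2,4}; (4,4)→{3,4,5}. Safe: 1. Place at column 1.
Columns [3, 5, 2, 4, 1], r−c [-2, -3, 1, 0, 4], r+c [4, 7, 5, 8, 6] are all distinct, so no two queens attack.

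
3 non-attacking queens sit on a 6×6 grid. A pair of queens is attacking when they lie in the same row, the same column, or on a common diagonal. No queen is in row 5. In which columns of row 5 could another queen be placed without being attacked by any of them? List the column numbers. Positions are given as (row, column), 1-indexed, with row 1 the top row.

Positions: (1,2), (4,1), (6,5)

(1,2) attacks row 5 at column 2 and diagonals 6.
(4,1) attacks row 5 at column 1 and diagonals 2.
(6,5) attacks row 5 at column 5 and diagonals 4, 6.
Attacked columns: {1, 2, 4, 5, 6}. Safe: {3}.

columns 3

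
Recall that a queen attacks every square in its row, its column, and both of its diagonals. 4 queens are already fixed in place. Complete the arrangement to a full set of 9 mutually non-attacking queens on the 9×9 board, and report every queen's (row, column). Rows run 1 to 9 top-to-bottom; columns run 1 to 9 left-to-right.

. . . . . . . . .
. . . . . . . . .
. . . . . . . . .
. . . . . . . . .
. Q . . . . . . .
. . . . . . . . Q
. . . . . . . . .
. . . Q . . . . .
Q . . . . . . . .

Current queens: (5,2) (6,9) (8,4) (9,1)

Row 1: attacked by (5,2)→{2,6}; (6,9)→{4,9}; (8,4)→{4}; (9,1)→{1,9}. Safe: 3, 5, 7, 8. Place at column 3.
Row 2: attacked by (1,3)→{2,3,4}; (5,2)→{2,5}; (6,9)→{5,9}; (8,4)→{4}; (9,1)→{1,8}. Safe: 6, 7. Place at column 6.
Row 3: attacked by (1,3)→{1,3,5}; (2,6)→{5,6,7}; (5,2)→{2,4}; (6,9)→{6,9}; (8,4)→{4,9}; (9,1)→{1,7}. Safe: 8. Place at column 8.
Row 4: attacked by (1,3)→{3,6}; (2,6)→{4,6,8}; (3,8)→{7,8,9}; (5,2)→{1,2,3}; (6,9)→{7,9}; (8,4)→{4,8}; (9,1)→{1,6}. Safe: 5. Place at column 5.
Row 7: attacked by (1,3)→{3,9}; (2,6)→{1,6}; (3,8)→{4,8}; (4,5)→{2,5,8}; (5,2)→{2,4}; (6,9)→{8,9}; (8,4)→{3,4,5}; (9,1)→{1,3}. Safe: 7. Place at column 7.
Columns [3, 6, 8, 5, 2, 9, 7, 4, 1], r−c [-2, -4, -5, -1, 3, -3, 0, 4, 8], r+c [4, 8, 11, 9, 7, 15, 14, 12, 10] are all distinct, so no two queens attack.

(1,3) (2,6) (3,8) (4,5) (5,2) (6,9) (7,7) (8,4) (9,1)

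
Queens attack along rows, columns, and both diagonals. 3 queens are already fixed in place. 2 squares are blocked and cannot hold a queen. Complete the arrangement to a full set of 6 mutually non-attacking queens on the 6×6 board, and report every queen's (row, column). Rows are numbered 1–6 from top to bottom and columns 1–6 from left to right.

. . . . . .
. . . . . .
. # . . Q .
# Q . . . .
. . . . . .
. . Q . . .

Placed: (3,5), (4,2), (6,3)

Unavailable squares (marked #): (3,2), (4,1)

Row 1: attacked by (3,5)→{3,5}; (4,2)→{2,5}; (6,3)→{3}. Safe: 1, 4, 6. Place at column 4.
Row 2: attacked by (1,4)→{3,4,5}; (3,5)→{4,5,6}; (4,2)→{2,4}; (6,3)→{3}. Safe: 1. Place at column 1.
Row 5: attacked by (1,4)→{4}; (2,1)→{1,4}; (3,5)→{3,5}; (4,2)→{1,2,3}; (6,3)→{2,3,4}. Safe: 6. Place at column 6.
Columns [4, 1, 5, 2, 6, 3], r−c [-3, 1, -2, 2, -1, 3], r+c [5, 3, 8, 6, 11, 9] are all distinct, so no two queens attack.

(1,4) (2,1) (3,5) (4,2) (5,6) (6,3)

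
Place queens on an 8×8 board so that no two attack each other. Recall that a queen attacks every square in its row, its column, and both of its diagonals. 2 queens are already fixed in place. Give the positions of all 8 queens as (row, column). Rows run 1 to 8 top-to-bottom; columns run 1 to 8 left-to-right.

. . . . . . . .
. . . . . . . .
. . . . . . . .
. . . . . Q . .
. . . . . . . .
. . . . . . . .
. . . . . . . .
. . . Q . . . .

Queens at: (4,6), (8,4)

Row 1: attacked by (4,6)→{3,6}; (8,4)→{4}. Safe: 1, 2, 5, 7, 8. Place at column 5.
Row 2: attacked by (1,5)→{4,5,6}; (4,6)→{4,6,8}; (8,4)→{4}. Safe: 1, 2, 3, 7. Place at column 7.
Row 3: attacked by (1,5)→{3,5,7}; (2,7)→{6,7,8}; (4,6)→{5,6,7}; (8,4)→{4}. Safe: 1, 2. Place at column 2.
Row 5: attacked by (1,5)→{1,5}; (2,7)→{4,7}; (3,2)→{2,4}; (4,6)→{5,6,7}; (8,4)→{1,4,7}. Safe: 3, 8. Place at column 3.
Row 6: attacked by (1,5)→{5}; (2,7)→{3,7}; (3,2)→{2,5}; (4,6)→{4,6,8}; (5,3)→{2,3,4}; (8,4)→{2,4,6}. Safe: 1. Place at column 1.
Row 7: attacked by (1,5)→{5}; (2,7)→{2,7}; (3,2)→{2,6}; (4,6)→{3,6}; (5,3)→{1,3,5}; (6,1)→{1,2}; (8,4)→{3,4,5}. Safe: 8. Place at column 8.
Columns [5, 7, 2, 6, 3, 1, 8, 4], r−c [-4, -5, 1, -2, 2, 5, -1, 4], r+c [6, 9, 5, 10, 8, 7, 15, 12] are all distinct, so no two queens attack.

(1,5) (2,7) (3,2) (4,6) (5,3) (6,1) (7,8) (8,4)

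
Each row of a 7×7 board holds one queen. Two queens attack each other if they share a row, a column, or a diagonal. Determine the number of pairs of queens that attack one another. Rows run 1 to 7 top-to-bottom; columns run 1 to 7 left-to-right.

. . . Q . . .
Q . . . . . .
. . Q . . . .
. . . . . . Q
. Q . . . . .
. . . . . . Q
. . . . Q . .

2

Same column: (4,7)–(6,7) (column 7).
Same diagonal: (1,4)–(4,7) (|1−4| = |4−7| = 3).
Total attacking pairs: 2.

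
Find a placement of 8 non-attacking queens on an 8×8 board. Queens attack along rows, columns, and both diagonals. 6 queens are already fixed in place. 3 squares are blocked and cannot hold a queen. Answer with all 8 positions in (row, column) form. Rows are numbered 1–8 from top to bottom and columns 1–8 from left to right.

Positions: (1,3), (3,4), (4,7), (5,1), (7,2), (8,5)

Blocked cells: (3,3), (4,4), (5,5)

Row 2: attacked by (1,3)→{2,3,4}; (3,4)→{3,4,5}; (4,7)→{5,7}; (5,1)→{1,4}; (7,2)→{2,7}; (8,5)→{5}. Safe: 6, 8. Place at column 8.
Row 6: attacked by (1,3)→{3,8}; (2,8)→{4,8}; (3,4)→{1,4,7}; (4,7)→{5,7}; (5,1)→{1,2}; (7,2)→{1,2,3}; (8,5)→{3,5,7}. Safe: 6. Place at column 6.
Columns [3, 8, 4, 7, 1, 6, 2, 5], r−c [-2, -6, -1, -3, 4, 0, 5, 3], r+c [4, 10, 7, 11, 6, 12, 9, 13] are all distinct, so no two queens attack.

(1,3) (2,8) (3,4) (4,7) (5,1) (6,6) (7,2) (8,5)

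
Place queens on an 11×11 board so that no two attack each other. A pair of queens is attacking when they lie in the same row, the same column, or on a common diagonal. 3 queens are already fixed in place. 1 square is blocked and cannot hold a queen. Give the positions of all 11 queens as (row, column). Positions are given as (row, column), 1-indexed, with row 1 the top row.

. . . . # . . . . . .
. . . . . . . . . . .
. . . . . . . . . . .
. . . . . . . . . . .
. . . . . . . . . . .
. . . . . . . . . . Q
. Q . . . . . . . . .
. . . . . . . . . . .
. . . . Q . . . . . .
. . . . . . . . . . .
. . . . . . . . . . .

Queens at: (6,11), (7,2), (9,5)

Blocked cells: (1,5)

(1,9) (2,6) (3,10) (4,3) (5,7) (6,11) (7,2) (8,8) (9,5) (10,1) (11,4)

Row 1: attacked by (6,11)→{6,11}; (7,2)→{2,8}; (9,5)→{5}. Blocked: 5. Safe: 1, 3, 4, 7, 9, 10. Place at column 9.
Row 2: attacked by (1,9)→{8,9,10}; (6,11)→{7,11}; (7,2)→{2,7}; (9,5)→{5}. Safe: 1, 3, 4, 6. Place at column 6.
Row 3: attacked by (1,9)→{7,9,11}; (2,6)→{5,6,7}; (6,11)→{8,11}; (7,2)→{2,6}; (9,5)→{5,11}. Safe: 1, 3, 4, 10. Place at column 10.
Row 4: attacked by (1,9)→{6,9}; (2,6)→{4,6,8}; (3,10)→{9,10,11}; (6,11)→{9,11}; (7,2)→{2,5}; (9,5)→{5,10}. Safe: 1, 3, 7. Place at column 3.
Row 5: attacked by (1,9)→{5,9}; (2,6)→{3,6,9}; (3,10)→{8,10}; (4,3)→{2,3,4}; (6,11)→{10,11}; (7,2)→{2,4}; (9,5)→{1,5,9}. Safe: 7. Place at column 7.
Row 8: attacked by (1,9)→{2,9}; (2,6)→{6}; (3,10)→{5,10}; (4,3)→{3,7}; (5,7)→{4,7,10}; (6,11)→{9,11}; (7,2)→{1,2,3}; (9,5)→{4,5,6}. Safe: 8. Place at column 8.
Row 10: attacked by (1,9)→{9}; (2,6)→{6}; (3,10)→{3,10}; (4,3)→{3,9}; (5,7)→{2,7}; (6,11)→{7,11}; (7,2)→{2,5}; (8,8)→{6,8,10}; (9,5)→{4,5,6}. Safe: 1. Place at column 1.
Row 11: attacked by (1,9)→{9}; (2,6)→{6}; (3,10)→{2,10}; (4,3)→{3,10}; (5,7)→{1,7}; (6,11)→{6,11}; (7,2)→{2,6}; (8,8)→{5,8,11}; (9,5)→{3,5,7}; (10,1)→{1,2}. Safe: 4. Place at column 4.
Columns [9, 6, 10, 3, 7, 11, 2, 8, 5, 1, 4], r−c [-8, -4, -7, 1, -2, -5, 5, 0, 4, 9, 7], r+c [10, 8, 13, 7, 12, 17, 9, 16, 14, 11, 15] are all distinct, so no two queens attack.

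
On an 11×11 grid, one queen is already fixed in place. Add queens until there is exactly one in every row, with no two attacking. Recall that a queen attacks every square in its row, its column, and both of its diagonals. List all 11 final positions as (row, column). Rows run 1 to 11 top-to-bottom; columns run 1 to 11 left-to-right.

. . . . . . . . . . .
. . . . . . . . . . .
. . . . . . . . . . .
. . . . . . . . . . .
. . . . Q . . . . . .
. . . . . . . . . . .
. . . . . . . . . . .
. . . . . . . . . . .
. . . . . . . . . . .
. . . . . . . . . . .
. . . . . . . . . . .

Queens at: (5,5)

(1,7) (2,11) (3,4) (4,2) (5,5) (6,8) (7,10) (8,3) (9,6) (10,9) (11,1)

Row 1: attacked by (5,5)→{1,5,9}. Safe: 2, 3, 4, 6, 7, 8, 10, 11. Place at column 7.
Row 2: attacked by (1,7)→{6,7,8}; (5,5)→{2,5,8}. Safe: 1, 3, 4, 9, 10, 11. Place at column 11.
Row 3: attacked by (1,7)→{5,7,9}; (2,11)→{10,11}; (5,5)→{3,5,7}. Safe: 1, 2, 4, 6, 8. Place at column 4.
Row 4: attacked by (1,7)→{4,7,10}; (2,11)→{9,11}; (3,4)→{3,4,5}; (5,5)→{4,5,6}. Safe: 1, 2, 8. Place at column 2.
Row 6: attacked by (1,7)→{2,7}; (2,11)→{7,11}; (3,4)→{1,4,7}; (4,2)→{2,4}; (5,5)→{4,5,6}. Safe: 3, 8, 9, 10. Place at column 8.
Row 7: attacked by (1,7)→{1,7}; (2,11)→{6,11}; (3,4)→{4,8}; (4,2)→{2,5}; (5,5)→{3,5,7}; (6,8)→{7,8,9}. Safe: 10. Place at column 10.
Row 8: attacked by (1,7)→{7}; (2,11)→{5,11}; (3,4)→{4,9}; (4,2)→{2,6}; (5,5)→{2,5,8}; (6,8)→{6,8,10}; (7,10)→{9,10,11}. Safe: 1, 3. Place at column 3.
Row 9: attacked by (1,7)→{7}; (2,11)→{4,11}; (3,4)→{4,10}; (4,2)→{2,7}; (5,5)→{1,5,9}; (6,8)→{5,8,11}; (7,10)→{8,10}; (8,3)→{2,3,4}. Safe: 6. Place at column 6.
Row 10: attacked by (1,7)→{7}; (2,11)→{3,11}; (3,4)→{4,11}; (4,2)→{2,8}; (5,5)→{5,10}; (6,8)→{4,8}; (7,10)→{7,10}; (8,3)→{1,3,5}; (9,6)→{5,6,7}. Safe: 9. Place at column 9.
Row 11: attacked by (1,7)→{7}; (2,11)→{2,11}; (3,4)→{4}; (4,2)→{2,9}; (5,5)→{5,11}; (6,8)→{3,8}; (7,10)→{6,10}; (8,3)→{3,6}; (9,6)→{4,6,8}; (10,9)→{8,9,10}. Safe: 1. Place at column 1.
Columns [7, 11, 4, 2, 5, 8, 10, 3, 6, 9, 1], r−c [-6, -9, -1, 2, 0, -2, -3, 5, 3, 1, 10], r+c [8, 13, 7, 6, 10, 14, 17, 11, 15, 19, 12] are all distinct, so no two queens attack.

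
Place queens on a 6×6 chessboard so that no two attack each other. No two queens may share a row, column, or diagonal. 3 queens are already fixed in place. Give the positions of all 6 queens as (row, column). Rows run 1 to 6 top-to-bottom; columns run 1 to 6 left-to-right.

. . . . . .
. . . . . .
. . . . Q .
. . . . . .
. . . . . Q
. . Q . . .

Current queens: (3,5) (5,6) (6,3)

Row 1: attacked by (3,5)→{3,5}; (5,6)→{2,6}; (6,3)→{3}. Safe: 1, 4. Place at column 4.
Row 2: attacked by (1,4)→{3,4,5}; (3,5)→{4,5,6}; (5,6)→{3,6}; (6,3)→{3}. Safe: 1, 2. Place at column 1.
Row 4: attacked by (1,4)→{1,4}; (2,1)→{1,3}; (3,5)→{4,5,6}; (5,6)→{5,6}; (6,3)→{1,3,5}. Safe: 2. Place at column 2.
Columns [4, 1, 5, 2, 6, 3], r−c [-3, 1, -2, 2, -1, 3], r+c [5, 3, 8, 6, 11, 9] are all distinct, so no two queens attack.

(1,4) (2,1) (3,5) (4,2) (5,6) (6,3)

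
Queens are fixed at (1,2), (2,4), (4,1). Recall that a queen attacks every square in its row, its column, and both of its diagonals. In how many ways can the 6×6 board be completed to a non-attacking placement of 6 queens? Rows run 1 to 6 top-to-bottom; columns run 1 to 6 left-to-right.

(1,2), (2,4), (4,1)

1

Branch on row 3: col 6 → 1.
Sum: 1 = 1.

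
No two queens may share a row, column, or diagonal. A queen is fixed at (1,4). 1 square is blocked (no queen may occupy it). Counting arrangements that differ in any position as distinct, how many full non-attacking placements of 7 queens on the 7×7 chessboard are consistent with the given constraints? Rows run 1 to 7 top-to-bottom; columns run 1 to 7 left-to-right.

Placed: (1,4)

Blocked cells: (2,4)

6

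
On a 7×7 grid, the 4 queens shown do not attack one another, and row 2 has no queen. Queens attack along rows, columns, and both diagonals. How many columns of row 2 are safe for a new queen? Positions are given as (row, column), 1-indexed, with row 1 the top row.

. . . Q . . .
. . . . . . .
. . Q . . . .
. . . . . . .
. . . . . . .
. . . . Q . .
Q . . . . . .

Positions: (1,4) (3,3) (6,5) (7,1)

1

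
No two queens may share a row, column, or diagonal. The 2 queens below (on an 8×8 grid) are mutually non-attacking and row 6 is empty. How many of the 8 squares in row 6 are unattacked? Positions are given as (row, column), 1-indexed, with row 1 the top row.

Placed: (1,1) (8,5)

3

(1,1) attacks row 6 at column 1 and diagonals 6.
(8,5) attacks row 6 at column 5 and diagonals 3, 7.
Attacked columns: {1, 3, 5, 6, 7}. Safe: {2, 4, 8}.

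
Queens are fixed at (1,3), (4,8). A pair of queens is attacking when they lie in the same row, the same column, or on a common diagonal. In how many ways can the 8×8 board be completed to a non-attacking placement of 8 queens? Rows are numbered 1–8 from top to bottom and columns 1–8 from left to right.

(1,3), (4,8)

Branch on row 2: col 1 → 0; col 5 → 2; col 7 → 2.
Sum: 0 + 2 + 2 = 4.

4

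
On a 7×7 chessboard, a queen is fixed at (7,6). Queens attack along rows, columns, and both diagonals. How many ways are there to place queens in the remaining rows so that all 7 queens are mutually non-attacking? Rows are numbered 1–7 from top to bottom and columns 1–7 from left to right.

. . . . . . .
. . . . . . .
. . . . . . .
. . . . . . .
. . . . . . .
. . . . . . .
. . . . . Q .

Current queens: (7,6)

Branch on row 1: col 1 → 1; col 2 → 4; col 3 → 1; col 4 → 1; col 5 → 0; col 7 → 0.
Sum: 1 + 4 + 1 + 1 + 0 + 0 = 7.

7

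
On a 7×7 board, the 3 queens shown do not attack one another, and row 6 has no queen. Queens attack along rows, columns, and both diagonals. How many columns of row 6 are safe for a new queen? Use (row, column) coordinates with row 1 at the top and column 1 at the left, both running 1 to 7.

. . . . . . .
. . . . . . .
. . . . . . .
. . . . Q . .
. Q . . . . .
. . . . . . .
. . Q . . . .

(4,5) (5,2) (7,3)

1

(4,5) attacks row 6 at column 5 and diagonals 3, 7.
(5,2) attacks row 6 at column 2 and diagonals 1, 3.
(7,3) attacks row 6 at column 3 and diagonals 2, 4.
Attacked columns: {1, 2, 3, 4, 5, 7}. Safe: {6}.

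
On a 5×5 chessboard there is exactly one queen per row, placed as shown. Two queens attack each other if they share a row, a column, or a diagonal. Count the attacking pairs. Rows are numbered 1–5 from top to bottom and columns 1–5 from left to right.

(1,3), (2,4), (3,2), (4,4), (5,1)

Same column: (2,4)–(4,4) (column 4).
Same diagonal: (1,3)–(2,4) (|1−2| = |3−4| = 1); (2,4)–(5,1) (|2−5| = |4−1| = 3).
Total attacking pairs: 3.

3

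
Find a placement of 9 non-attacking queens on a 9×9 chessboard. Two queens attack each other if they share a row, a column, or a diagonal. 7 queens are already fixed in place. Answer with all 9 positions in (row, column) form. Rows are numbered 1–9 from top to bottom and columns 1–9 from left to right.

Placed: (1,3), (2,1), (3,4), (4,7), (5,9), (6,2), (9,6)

(1,3) (2,1) (3,4) (4,7) (5,9) (6,2) (7,5) (8,8) (9,6)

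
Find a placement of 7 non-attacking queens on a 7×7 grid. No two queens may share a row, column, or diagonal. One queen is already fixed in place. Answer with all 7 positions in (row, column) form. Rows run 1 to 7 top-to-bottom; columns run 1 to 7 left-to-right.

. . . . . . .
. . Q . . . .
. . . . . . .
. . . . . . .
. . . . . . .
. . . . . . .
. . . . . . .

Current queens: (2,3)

(1,6) (2,3) (3,7) (4,4) (5,1) (6,5) (7,2)

Row 1: attacked by (2,3)→{2,3,4}. Safe: 1, 5, 6, 7. Place at column 6.
Row 3: attacked by (1,6)→{4,6}; (2,3)→{2,3,4}. Safe: 1, 5, 7. Place at column 7.
Row 4: attacked by (1,6)→{3,6}; (2,3)→{1,3,5}; (3,7)→{6,7}. Safe: 2, 4. Place at column 4.
Row 5: attacked by (1,6)→{2,6}; (2,3)→{3,6}; (3,7)→{5,7}; (4,4)→{3,4,5}. Safe: 1. Place at column 1.
Row 6: attacked by (1,6)→{1,6}; (2,3)→{3,7}; (3,7)→{4,7}; (4,4)→{2,4,6}; (5,1)→{1,2}. Safe: 5. Place at column 5.
Row 7: attacked by (1,6)→{6}; (2,3)→{3}; (3,7)→{3,7}; (4,4)→{1,4,7}; (5,1)→{1,3}; (6,5)→{4,5,6}. Safe: 2. Place at column 2.
Columns [6, 3, 7, 4, 1, 5, 2], r−c [-5, -1, -4, 0, 4, 1, 5], r+c [7, 5, 10, 8, 6, 11, 9] are all distinct, so no two queens attack.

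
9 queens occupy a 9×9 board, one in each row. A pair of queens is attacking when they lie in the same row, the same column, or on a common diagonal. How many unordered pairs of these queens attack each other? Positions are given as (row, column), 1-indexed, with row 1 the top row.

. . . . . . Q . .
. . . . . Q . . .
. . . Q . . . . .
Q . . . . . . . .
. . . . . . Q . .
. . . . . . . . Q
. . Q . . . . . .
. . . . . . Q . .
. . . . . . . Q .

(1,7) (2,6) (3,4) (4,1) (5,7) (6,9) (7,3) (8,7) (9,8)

6

Same column: (1,7)–(5,7) (column 7); (1,7)–(8,7) (column 7); (5,7)–(8,7) (column 7).
Same diagonal: (1,7)–(2,6) (|1−2| = |7−6| = 1); (6,9)–(8,7) (|6−8| = |9−7| = 2); (8,7)–(9,8) (|8−9| = |7−8| = 1).
Total attacking pairs: 6.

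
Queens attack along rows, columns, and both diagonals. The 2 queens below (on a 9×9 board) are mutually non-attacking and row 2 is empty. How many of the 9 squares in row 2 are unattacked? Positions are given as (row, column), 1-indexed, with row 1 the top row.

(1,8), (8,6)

5

(1,8) attacks row 2 at column 8 and diagonals 7, 9.
(8,6) attacks row 2 at column 6.
Attacked columns: {6, 7, 8, 9}. Safe: {1, 2, 3, 4, 5}.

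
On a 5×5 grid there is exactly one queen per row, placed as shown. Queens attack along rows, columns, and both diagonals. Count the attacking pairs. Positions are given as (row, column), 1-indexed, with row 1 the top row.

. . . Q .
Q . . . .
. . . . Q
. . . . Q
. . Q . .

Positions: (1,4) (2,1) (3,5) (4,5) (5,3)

Same column: (3,5)–(4,5) (column 5).
Same diagonal: (3,5)–(5,3) (|3−5| = |5−3| = 2).
Total attacking pairs: 2.

2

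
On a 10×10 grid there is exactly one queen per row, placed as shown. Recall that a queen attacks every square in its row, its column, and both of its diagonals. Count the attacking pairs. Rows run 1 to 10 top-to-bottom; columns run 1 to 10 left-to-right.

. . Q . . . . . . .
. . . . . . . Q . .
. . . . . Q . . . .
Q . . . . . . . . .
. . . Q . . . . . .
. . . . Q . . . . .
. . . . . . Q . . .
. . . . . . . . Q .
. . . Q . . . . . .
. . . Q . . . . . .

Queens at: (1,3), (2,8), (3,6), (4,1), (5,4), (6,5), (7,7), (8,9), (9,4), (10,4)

Same column: (5,4)–(9,4) (column 4); (5,4)–(10,4) (column 4); (9,4)–(10,4) (column 4).
Same diagonal: (3,6)–(5,4) (|3−5| = |6−4| = 2); (5,4)–(6,5) (|5−6| = |4−5| = 1); (7,7)–(10,4) (|7−10| = |7−4| = 3).
Total attacking pairs: 6.

6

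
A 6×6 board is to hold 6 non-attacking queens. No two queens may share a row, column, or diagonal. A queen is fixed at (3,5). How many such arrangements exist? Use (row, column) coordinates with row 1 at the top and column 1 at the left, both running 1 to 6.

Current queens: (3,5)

1

Branch on row 1: col 1 → 0; col 2 → 0; col 4 → 1; col 6 → 0.
Sum: 0 + 0 + 1 + 0 = 1.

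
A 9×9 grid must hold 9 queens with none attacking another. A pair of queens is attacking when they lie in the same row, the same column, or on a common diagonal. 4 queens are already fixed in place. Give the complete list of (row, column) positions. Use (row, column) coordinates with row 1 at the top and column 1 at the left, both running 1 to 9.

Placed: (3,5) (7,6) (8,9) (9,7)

Row 1: attacked by (3,5)→{3,5,7}; (7,6)→{6}; (8,9)→{2,9}; (9,7)→{7}. Safe: 1, 4, 8. Place at column 4.
Row 2: attacked by (1,4)→{3,4,5}; (3,5)→{4,5,6}; (7,6)→{1,6}; (8,9)→{3,9}; (9,7)→{7}. Safe: 2, 8. Place at column 2.
Row 4: attacked by (1,4)→{1,4,7}; (2,2)→{2,4}; (3,5)→{4,5,6}; (7,6)→{3,6,9}; (8,9)→{5,9}; (9,7)→{2,7}. Safe: 8. Place at column 8.
Row 5: attacked by (1,4)→{4,8}; (2,2)→{2,5}; (3,5)→{3,5,7}; (4,8)→{7,8,9}; (7,6)→{4,6,8}; (8,9)→{6,9}; (9,7)→{3,7}. Safe: 1. Place at column 1.
Row 6: attacked by (1,4)→{4,9}; (2,2)→{2,6}; (3,5)→{2,5,8}; (4,8)→{6,8}; (5,1)→{1,2}; (7,6)→{5,6,7}; (8,9)→{7,9}; (9,7)→{4,7}. Safe: 3. Place at column 3.
Columns [4, 2, 5, 8, 1, 3, 6, 9, 7], r−c [-3, 0, -2, -4, 4, 3, 1, -1, 2], r+c [5, 4, 8, 12, 6, 9, 13, 17, 16] are all distinct, so no two queens attack.

(1,4) (2,2) (3,5) (4,8) (5,1) (6,3) (7,6) (8,9) (9,7)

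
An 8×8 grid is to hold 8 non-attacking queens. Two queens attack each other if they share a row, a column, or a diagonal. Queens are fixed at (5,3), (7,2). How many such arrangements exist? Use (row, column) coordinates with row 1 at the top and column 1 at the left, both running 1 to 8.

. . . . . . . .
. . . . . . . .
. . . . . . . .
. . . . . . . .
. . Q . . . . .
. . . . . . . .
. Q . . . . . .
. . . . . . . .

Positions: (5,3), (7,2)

Branch on row 1: col 1 → 1; col 4 → 0; col 5 → 2; col 6 → 1.
Sum: 1 + 0 + 2 + 1 = 4.

4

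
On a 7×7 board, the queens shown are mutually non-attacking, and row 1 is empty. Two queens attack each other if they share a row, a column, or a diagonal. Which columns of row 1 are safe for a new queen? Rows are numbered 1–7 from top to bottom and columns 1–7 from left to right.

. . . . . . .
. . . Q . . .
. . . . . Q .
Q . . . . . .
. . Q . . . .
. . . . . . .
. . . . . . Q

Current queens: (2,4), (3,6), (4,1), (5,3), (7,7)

columns 2

(2,4) attacks row 1 at column 4 and diagonals 3, 5.
(3,6) attacks row 1 at column 6 and diagonals 4.
(4,1) attacks row 1 at column 1 and diagonals 4.
(5,3) attacks row 1 at column 3 and diagonals 7.
(7,7) attacks row 1 at column 7 and diagonals 1.
Attacked columns: {1, 3, 4, 5, 6, 7}. Safe: {2}.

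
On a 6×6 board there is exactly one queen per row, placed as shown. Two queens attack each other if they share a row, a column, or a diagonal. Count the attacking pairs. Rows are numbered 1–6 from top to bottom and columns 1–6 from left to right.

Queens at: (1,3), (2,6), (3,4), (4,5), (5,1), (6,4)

Same column: (3,4)–(6,4) (column 4).
Same diagonal: (3,4)–(4,5) (|3−4| = |4−5| = 1).
Total attacking pairs: 2.

2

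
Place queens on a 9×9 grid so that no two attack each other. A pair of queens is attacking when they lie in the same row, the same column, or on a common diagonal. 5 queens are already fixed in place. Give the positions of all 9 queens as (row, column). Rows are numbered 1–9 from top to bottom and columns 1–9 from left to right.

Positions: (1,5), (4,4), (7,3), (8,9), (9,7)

(1,5) (2,1) (3,6) (4,4) (5,2) (6,8) (7,3) (8,9) (9,7)

Row 2: attacked by (1,5)→{4,5,6}; (4,4)→{2,4,6}; (7,3)→{3,8}; (8,9)→{3,9}; (9,7)→{7}. Safe: 1. Place at column 1.
Row 3: attacked by (1,5)→{3,5,7}; (2,1)→{1,2}; (4,4)→{3,4,5}; (7,3)→{3,7}; (8,9)→{4,9}; (9,7)→{1,7}. Safe: 6, 8. Place at column 6.
Row 5: attacked by (1,5)→{1,5,9}; (2,1)→{1,4}; (3,6)→{4,6,8}; (4,4)→{3,4,5}; (7,3)→{1,3,5}; (8,9)→{6,9}; (9,7)→{3,7}. Safe: 2. Place at column 2.
Row 6: attacked by (1,5)→{5}; (2,1)→{1,5}; (3,6)→{3,6,9}; (4,4)→{2,4,6}; (5,2)→{1,2,3}; (7,3)→{2,3,4}; (8,9)→{7,9}; (9,7)→{4,7}. Safe: 8. Place at column 8.
Columns [5, 1, 6, 4, 2, 8, 3, 9, 7], r−c [-4, 1, -3, 0, 3, -2, 4, -1, 2], r+c [6, 3, 9, 8, 7, 14, 10, 17, 16] are all distinct, so no two queens attack.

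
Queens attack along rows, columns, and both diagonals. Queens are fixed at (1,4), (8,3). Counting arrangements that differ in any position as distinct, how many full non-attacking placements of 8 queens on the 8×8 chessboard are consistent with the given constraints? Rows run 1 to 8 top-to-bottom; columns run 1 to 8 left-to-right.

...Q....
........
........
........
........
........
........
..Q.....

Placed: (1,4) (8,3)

Branch on row 2: col 1 → 0; col 2 → 1; col 6 → 0; col 7 → 1; col 8 → 1.
Sum: 0 + 1 + 0 + 1 + 1 = 3.

3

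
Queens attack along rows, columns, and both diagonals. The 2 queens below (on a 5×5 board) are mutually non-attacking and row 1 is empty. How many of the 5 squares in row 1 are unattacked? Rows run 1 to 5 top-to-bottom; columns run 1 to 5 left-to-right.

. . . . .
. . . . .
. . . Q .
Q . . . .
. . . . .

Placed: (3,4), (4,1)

(3,4) attacks row 1 at column 4 and diagonals 2.
(4,1) attacks row 1 at column 1 and diagonals 4.
Attacked columns: {1, 2, 4}. Safe: {3, 5}.

2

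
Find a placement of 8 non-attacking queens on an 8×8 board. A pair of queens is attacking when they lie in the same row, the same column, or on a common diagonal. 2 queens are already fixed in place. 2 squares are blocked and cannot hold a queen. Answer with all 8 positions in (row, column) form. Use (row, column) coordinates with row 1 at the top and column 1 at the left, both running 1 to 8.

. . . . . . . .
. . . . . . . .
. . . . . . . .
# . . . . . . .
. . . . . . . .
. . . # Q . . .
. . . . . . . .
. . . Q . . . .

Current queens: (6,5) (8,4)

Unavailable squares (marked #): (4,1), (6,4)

Row 1: attacked by (6,5)→{5}; (8,4)→{4}. Safe: 1, 2, 3, 6, 7, 8. Place at column 2.
Row 2: attacked by (1,2)→{1,2,3}; (6,5)→{1,5}; (8,4)→{4}. Safe: 6, 7, 8. Place at column 7.
Row 3: attacked by (1,2)→{2,4}; (2,7)→{6,7,8}; (6,5)→{2,5,8}; (8,4)→{4}. Safe: 1, 3. Place at column 3.
Row 4: attacked by (1,2)→{2,5}; (2,7)→{5,7}; (3,3)→{2,3,4}; (6,5)→{3,5,7}; (8,4)→{4,8}. Blocked: 1. Safe: 6. Place at column 6.
Row 5: attacked by (1,2)→{2,6}; (2,7)→{4,7}; (3,3)→{1,3,5}; (4,6)→{5,6,7}; (6,5)→{4,5,6}; (8,4)→{1,4,7}. Safe: 8. Place at column 8.
Row 7: attacked by (1,2)→{2,8}; (2,7)→{2,7}; (3,3)→{3,7}; (4,6)→{3,6}; (5,8)→{6,8}; (6,5)→{4,5,6}; (8,4)→{3,4,5}. Safe: 1. Place at column 1.
Columns [2, 7, 3, 6, 8, 5, 1, 4], r−c [-1, -5, 0, -2, -3, 1, 6, 4], r+c [3, 9, 6, 10, 13, 11, 8, 12] are all distinct, so no two queens attack.

(1,2) (2,7) (3,3) (4,6) (5,8) (6,5) (7,1) (8,4)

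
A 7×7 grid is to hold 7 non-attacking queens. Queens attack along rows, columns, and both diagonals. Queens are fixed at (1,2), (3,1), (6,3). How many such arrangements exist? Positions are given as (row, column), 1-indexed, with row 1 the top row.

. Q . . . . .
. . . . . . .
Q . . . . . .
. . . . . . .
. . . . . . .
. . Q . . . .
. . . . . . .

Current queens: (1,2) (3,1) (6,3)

Branch on row 2: col 4 → 1; col 5 → 1; col 6 → 0.
Sum: 1 + 1 + 0 = 2.

2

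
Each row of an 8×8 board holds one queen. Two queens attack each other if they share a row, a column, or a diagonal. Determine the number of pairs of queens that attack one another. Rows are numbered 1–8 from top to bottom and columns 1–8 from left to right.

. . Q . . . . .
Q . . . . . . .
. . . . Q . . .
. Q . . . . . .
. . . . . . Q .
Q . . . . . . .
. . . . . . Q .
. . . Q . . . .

6

Same column: (2,1)–(6,1) (column 1); (5,7)–(7,7) (column 7).
Same diagonal: (1,3)–(3,5) (|1−3| = |3−5| = 2); (1,3)–(5,7) (|1−5| = |3−7| = 4); (3,5)–(5,7) (|3−5| = |5−7| = 2); (5,7)–(8,4) (|5−8| = |7−4| = 3).
Total attacking pairs: 6.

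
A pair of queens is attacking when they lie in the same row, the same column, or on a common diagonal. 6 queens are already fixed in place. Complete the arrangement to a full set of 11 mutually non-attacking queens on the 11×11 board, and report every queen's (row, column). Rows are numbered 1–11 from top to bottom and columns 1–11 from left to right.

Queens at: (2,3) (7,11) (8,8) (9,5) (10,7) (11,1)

(1,6) (2,3) (3,10) (4,2) (5,4) (6,9) (7,11) (8,8) (9,5) (10,7) (11,1)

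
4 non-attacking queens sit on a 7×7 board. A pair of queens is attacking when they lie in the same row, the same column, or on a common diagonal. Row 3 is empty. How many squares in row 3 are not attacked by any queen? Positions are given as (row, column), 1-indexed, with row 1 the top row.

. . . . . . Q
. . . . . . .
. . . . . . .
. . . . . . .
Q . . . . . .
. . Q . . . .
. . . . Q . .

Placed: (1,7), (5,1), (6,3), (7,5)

(1,7) attacks row 3 at column 7 and diagonals 5.
(5,1) attacks row 3 at column 1 and diagonals 3.
(6,3) attacks row 3 at column 3 and diagonals 6.
(7,5) attacks row 3 at column 5 and diagonals 1.
Attacked columns: {1, 3, 5, 6, 7}. Safe: {2, 4}.

2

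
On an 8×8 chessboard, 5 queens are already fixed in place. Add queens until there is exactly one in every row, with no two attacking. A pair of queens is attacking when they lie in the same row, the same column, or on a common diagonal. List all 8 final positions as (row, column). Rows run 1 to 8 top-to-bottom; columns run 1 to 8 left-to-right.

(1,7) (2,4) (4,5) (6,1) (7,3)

(1,7) (2,4) (3,2) (4,5) (5,8) (6,1) (7,3) (8,6)

Row 3: attacked by (1,7)→{5,7}; (2,4)→{3,4,5}; (4,5)→{4,5,6}; (6,1)→{1,4}; (7,3)→{3,7}. Safe: 2, 8. Place at column 2.
Row 5: attacked by (1,7)→{3,7}; (2,4)→{1,4,7}; (3,2)→{2,4}; (4,5)→{4,5,6}; (6,1)→{1,2}; (7,3)→{1,3,5}. Safe: 8. Place at column 8.
Row 8: attacked by (1,7)→{7}; (2,4)→{4}; (3,2)→{2,7}; (4,5)→{1,5}; (5,8)→{5,8}; (6,1)→{1,3}; (7,3)→{2,3,4}. Safe: 6. Place at column 6.
Columns [7, 4, 2, 5, 8, 1, 3, 6], r−c [-6, -2, 1, -1, -3, 5, 4, 2], r+c [8, 6, 5, 9, 13, 7, 10, 14] are all distinct, so no two queens attack.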